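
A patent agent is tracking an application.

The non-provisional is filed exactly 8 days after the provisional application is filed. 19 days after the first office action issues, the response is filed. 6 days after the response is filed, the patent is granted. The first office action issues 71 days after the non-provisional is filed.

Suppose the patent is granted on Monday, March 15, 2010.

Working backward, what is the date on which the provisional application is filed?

Tuesday, December 1, 2009

The patent is granted: Mar 15, 2010.
The response is filed: Mar 15, 2010 − 6 days = Mar 9, 2010.
The first office action issues: Mar 9, 2010 − 19 days = Feb 18, 2010.
The non-provisional is filed: Feb 18, 2010 − 71 days = Dec 9, 2009.
The provisional application is filed: Dec 9, 2009 − 8 days = Dec 1, 2009.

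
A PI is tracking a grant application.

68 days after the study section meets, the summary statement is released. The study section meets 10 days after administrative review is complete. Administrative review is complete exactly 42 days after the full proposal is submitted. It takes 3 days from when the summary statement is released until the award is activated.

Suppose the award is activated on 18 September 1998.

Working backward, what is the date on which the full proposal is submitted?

18 May 1998

The award is activated: Sep 18, 1998.
The summary statement is released: Sep 18, 1998 − 3 days = Sep 15, 1998.
The study section meets: Sep 15, 1998 − 68 days = Jul 9, 1998.
Administrative review is complete: Jul 9, 1998 − 10 days = Jun 29, 1998.
The full proposal is submitted: Jun 29, 1998 − 42 days = May 18, 1998.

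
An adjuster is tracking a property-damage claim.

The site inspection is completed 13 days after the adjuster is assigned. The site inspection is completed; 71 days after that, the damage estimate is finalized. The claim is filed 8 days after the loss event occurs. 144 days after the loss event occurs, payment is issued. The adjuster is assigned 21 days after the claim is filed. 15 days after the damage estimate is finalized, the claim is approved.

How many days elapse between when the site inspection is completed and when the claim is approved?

Causal path: the site inspection is completed → the damage estimate is finalized → the claim is approved.
Total delay along the path: 71 + 15 = 86 days.

86 days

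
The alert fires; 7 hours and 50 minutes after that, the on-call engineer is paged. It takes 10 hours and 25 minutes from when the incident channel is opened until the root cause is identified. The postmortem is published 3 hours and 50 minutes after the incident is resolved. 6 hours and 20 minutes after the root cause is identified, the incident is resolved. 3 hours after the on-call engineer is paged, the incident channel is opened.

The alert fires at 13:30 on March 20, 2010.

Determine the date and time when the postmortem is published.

The alert fires: 13:30 Mar 20, 2010.
The on-call engineer is paged: 13:30 Mar 20, 2010 + 7h50m = 21:20 Mar 20, 2010.
The incident channel is opened: 21:20 Mar 20, 2010 + 3h = 00:20 Mar 21, 2010.
The root cause is identified: 00:20 Mar 21, 2010 + 10h25m = 10:45 Mar 21, 2010.
The incident is resolved: 10:45 Mar 21, 2010 + 6h20m = 17:05 Mar 21, 2010.
The postmortem is published: 17:05 Mar 21, 2010 + 3h50m = 20:55 Mar 21, 2010.

20:55 on March 21, 2010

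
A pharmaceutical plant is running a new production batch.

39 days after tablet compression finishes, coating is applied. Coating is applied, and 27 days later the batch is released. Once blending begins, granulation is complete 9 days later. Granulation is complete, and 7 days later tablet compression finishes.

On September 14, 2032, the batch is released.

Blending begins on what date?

June 24, 2032

The batch is released: Sep 14, 2032.
Coating is applied: Sep 14, 2032 − 27 days = Aug 18, 2032.
Tablet compression finishes: Aug 18, 2032 − 39 days = Jul 10, 2032.
Granulation is complete: Jul 10, 2032 − 7 days = Jul 3, 2032.
Blending begins: Jul 3, 2032 − 9 days = Jun 24, 2032.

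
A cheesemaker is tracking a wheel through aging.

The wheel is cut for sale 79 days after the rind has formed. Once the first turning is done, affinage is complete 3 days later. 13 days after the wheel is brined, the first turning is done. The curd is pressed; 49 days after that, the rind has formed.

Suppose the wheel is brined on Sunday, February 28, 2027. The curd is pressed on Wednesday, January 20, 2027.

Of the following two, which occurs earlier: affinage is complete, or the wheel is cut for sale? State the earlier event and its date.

Affinage is complete — Tuesday, March 16, 2027

The wheel is brined: Feb 28, 2027.
The first turning is done: Feb 28, 2027 + 13 days = Mar 13, 2027.
Affinage is complete: Mar 13, 2027 + 3 days = Mar 16, 2027.
The curd is pressed: Jan 20, 2027.
The rind has formed: Jan 20, 2027 + 49 days = Mar 10, 2027.
The wheel is cut for sale: Mar 10, 2027 + 79 days = May 28, 2027.
Comparing: affinage is complete on Mar 16, 2027 vs the wheel is cut for sale on May 28, 2027. Earlier: affinage is complete.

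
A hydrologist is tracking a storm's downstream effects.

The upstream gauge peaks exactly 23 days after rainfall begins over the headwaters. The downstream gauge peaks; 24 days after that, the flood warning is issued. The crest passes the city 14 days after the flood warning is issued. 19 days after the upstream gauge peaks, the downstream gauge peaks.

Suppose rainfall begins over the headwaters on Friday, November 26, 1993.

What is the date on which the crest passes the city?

Rainfall begins over the headwaters: Nov 26, 1993.
The upstream gauge peaks: Nov 26, 1993 + 23 days = Dec 19, 1993.
The downstream gauge peaks: Dec 19, 1993 + 19 days = Jan 7, 1994.
The flood warning is issued: Jan 7, 1994 + 24 days = Jan 31, 1994.
The crest passes the city: Jan 31, 1994 + 14 days = Feb 14, 1994.

Monday, February 14, 1994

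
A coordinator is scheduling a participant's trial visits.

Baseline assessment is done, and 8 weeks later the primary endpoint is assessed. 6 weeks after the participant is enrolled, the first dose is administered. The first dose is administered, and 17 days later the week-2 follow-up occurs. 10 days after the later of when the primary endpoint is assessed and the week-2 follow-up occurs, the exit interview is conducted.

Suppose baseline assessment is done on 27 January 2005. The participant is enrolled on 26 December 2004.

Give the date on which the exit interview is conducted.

Baseline assessment is done: Jan 27, 2005.
The primary endpoint is assessed: Jan 27, 2005 + 8 weeks = Mar 24, 2005.
The participant is enrolled: Dec 26, 2004.
The first dose is administered: Dec 26, 2004 + 6 weeks = Feb 6, 2005.
The week-2 follow-up occurs: Feb 6, 2005 + 17 days = Feb 23, 2005.
Both prerequisites met — the primary endpoint is assessed (Mar 24, 2005), the week-2 follow-up occurs (Feb 23, 2005); the later is Mar 24, 2005.
The exit interview is conducted: Mar 24, 2005 + 10 days = Apr 3, 2005.

3 April 2005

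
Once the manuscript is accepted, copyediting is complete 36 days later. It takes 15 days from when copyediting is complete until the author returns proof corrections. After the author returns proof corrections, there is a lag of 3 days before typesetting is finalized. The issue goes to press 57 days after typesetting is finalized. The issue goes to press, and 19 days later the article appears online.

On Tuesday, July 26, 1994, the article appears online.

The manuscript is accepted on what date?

Friday, March 18, 1994

The article appears online: Jul 26, 1994.
The issue goes to press: Jul 26, 1994 − 19 days = Jul 7, 1994.
Typesetting is finalized: Jul 7, 1994 − 57 days = May 11, 1994.
The author returns proof corrections: May 11, 1994 − 3 days = May 8, 1994.
Copyediting is complete: May 8, 1994 − 15 days = Apr 23, 1994.
The manuscript is accepted: Apr 23, 1994 − 36 days = Mar 18, 1994.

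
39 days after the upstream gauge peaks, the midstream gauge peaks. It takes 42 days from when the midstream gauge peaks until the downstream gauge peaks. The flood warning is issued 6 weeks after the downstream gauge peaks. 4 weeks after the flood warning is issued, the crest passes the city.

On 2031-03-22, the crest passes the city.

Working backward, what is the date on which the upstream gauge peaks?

2030-10-22

The crest passes the city: Mar 22, 2031.
The flood warning is issued: Mar 22, 2031 − 4 weeks = Feb 22, 2031.
The downstream gauge peaks: Feb 22, 2031 − 6 weeks = Jan 11, 2031.
The midstream gauge peaks: Jan 11, 2031 − 42 days = Nov 30, 2030.
The upstream gauge peaks: Nov 30, 2030 − 39 days = Oct 22, 2030.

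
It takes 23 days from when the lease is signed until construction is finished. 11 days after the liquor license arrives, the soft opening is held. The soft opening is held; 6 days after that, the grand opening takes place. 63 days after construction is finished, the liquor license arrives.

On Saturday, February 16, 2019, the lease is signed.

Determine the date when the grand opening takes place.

Thursday, May 30, 2019

The lease is signed: Feb 16, 2019.
Construction is finished: Feb 16, 2019 + 23 days = Mar 11, 2019.
The liquor license arrives: Mar 11, 2019 + 63 days = May 13, 2019.
The soft opening is held: May 13, 2019 + 11 days = May 24, 2019.
The grand opening takes place: May 24, 2019 + 6 days = May 30, 2019.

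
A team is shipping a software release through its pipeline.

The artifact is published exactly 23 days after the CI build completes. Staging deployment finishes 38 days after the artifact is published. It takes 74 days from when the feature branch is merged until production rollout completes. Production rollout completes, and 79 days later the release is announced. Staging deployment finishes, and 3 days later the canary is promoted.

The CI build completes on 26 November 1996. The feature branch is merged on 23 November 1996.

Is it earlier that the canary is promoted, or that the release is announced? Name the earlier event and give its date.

The canary is promoted — 29 January 1997

The CI build completes: Nov 26, 1996.
The artifact is published: Nov 26, 1996 + 23 days = Dec 19, 1996.
Staging deployment finishes: Dec 19, 1996 + 38 days = Jan 26, 1997.
The canary is promoted: Jan 26, 1997 + 3 days = Jan 29, 1997.
The feature branch is merged: Nov 23, 1996.
Production rollout completes: Nov 23, 1996 + 74 days = Feb 5, 1997.
The release is announced: Feb 5, 1997 + 79 days = Apr 25, 1997.
Comparing: the canary is promoted on Jan 29, 1997 vs the release is announced on Apr 25, 1997. Earlier: the canary is promoted.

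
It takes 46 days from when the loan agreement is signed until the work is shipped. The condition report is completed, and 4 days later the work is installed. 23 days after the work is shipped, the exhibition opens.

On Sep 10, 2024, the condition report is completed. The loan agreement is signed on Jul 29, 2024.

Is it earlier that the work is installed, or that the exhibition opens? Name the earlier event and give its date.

The work is installed — Sep 14, 2024

The condition report is completed: Sep 10, 2024.
The work is installed: Sep 10, 2024 + 4 days = Sep 14, 2024.
The loan agreement is signed: Jul 29, 2024.
The work is shipped: Jul 29, 2024 + 46 days = Sep 13, 2024.
The exhibition opens: Sep 13, 2024 + 23 days = Oct 6, 2024.
Comparing: the work is installed on Sep 14, 2024 vs the exhibition opens on Oct 6, 2024. Earlier: the work is installed.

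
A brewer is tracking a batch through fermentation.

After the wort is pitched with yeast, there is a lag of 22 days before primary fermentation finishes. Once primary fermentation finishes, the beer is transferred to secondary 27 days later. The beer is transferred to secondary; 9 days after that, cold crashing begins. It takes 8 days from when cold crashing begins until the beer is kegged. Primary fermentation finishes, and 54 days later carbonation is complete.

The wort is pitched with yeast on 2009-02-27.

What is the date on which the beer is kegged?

The wort is pitched with yeast: Feb 27, 2009.
Primary fermentation finishes: Feb 27, 2009 + 22 days = Mar 21, 2009.
The beer is transferred to secondary: Mar 21, 2009 + 27 days = Apr 17, 2009.
Cold crashing begins: Apr 17, 2009 + 9 days = Apr 26, 2009.
The beer is kegged: Apr 26, 2009 + 8 days = May 4, 2009.

2009-05-04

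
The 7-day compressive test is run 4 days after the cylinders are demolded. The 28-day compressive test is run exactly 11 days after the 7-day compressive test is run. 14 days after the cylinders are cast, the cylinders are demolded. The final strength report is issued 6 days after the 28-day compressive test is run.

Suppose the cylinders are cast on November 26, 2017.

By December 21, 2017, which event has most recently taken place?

The cylinders are cast: Nov 26, 2017.
The cylinders are demolded: Nov 26, 2017 + 14 days = Dec 10, 2017.
The 7-day compressive test is run: Dec 10, 2017 + 4 days = Dec 14, 2017.
The 28-day compressive test is run: Dec 14, 2017 + 11 days = Dec 25, 2017.
The final strength report is issued: Dec 25, 2017 + 6 days = Dec 31, 2017.
Dec 21, 2017 falls between when the 7-day compressive test is run (Dec 14, 2017) and when the 28-day compressive test is run (Dec 25, 2017).

The 7-day compressive test is run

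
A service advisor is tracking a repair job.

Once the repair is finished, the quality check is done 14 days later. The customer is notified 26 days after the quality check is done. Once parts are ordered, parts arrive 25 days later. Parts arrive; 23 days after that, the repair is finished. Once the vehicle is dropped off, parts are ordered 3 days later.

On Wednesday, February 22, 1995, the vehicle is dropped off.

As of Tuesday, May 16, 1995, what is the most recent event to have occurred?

The vehicle is dropped off: Feb 22, 1995.
Parts are ordered: Feb 22, 1995 + 3 days = Feb 25, 1995.
Parts arrive: Feb 25, 1995 + 25 days = Mar 22, 1995.
The repair is finished: Mar 22, 1995 + 23 days = Apr 14, 1995.
The quality check is done: Apr 14, 1995 + 14 days = Apr 28, 1995.
The customer is notified: Apr 28, 1995 + 26 days = May 24, 1995.
May 16, 1995 falls between when the quality check is done (Apr 28, 1995) and when the customer is notified (May 24, 1995).

The quality check is done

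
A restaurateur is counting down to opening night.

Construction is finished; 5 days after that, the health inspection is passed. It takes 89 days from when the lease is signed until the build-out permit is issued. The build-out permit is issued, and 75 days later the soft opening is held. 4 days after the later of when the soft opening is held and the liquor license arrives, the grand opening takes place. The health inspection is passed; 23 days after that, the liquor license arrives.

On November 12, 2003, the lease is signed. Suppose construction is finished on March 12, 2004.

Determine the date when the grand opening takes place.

The lease is signed: Nov 12, 2003.
The build-out permit is issued: Nov 12, 2003 + 89 days = Feb 9, 2004.
The soft opening is held: Feb 9, 2004 + 75 days = Apr 24, 2004.
Construction is finished: Mar 12, 2004.
The health inspection is passed: Mar 12, 2004 + 5 days = Mar 17, 2004.
The liquor license arrives: Mar 17, 2004 + 23 days = Apr 9, 2004.
Both prerequisites met — the soft opening is held (Apr 24, 2004), the liquor license arrives (Apr 9, 2004); the later is Apr 24, 2004.
The grand opening takes place: Apr 24, 2004 + 4 days = Apr 28, 2004.

April 28, 2004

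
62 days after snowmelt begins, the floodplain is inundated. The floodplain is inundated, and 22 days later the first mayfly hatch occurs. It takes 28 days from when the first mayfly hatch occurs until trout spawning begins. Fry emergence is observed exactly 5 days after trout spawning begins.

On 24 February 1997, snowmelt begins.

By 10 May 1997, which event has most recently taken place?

The floodplain is inundated

Snowmelt begins: Feb 24, 1997.
The floodplain is inundated: Feb 24, 1997 + 62 days = Apr 27, 1997.
The first mayfly hatch occurs: Apr 27, 1997 + 22 days = May 19, 1997.
Trout spawning begins: May 19, 1997 + 28 days = Jun 16, 1997.
Fry emergence is observed: Jun 16, 1997 + 5 days = Jun 21, 1997.
May 10, 1997 falls between when the floodplain is inundated (Apr 27, 1997) and when the first mayfly hatch occurs (May 19, 1997).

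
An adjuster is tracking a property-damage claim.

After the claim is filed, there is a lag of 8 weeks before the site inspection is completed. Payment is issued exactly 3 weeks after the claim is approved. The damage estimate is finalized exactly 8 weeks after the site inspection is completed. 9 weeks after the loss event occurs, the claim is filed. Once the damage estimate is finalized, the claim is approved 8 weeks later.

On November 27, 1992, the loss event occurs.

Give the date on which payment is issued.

August 6, 1993

The loss event occurs: Nov 27, 1992.
The claim is filed: Nov 27, 1992 + 9 weeks = Jan 29, 1993.
The site inspection is completed: Jan 29, 1993 + 8 weeks = Mar 26, 1993.
The damage estimate is finalized: Mar 26, 1993 + 8 weeks = May 21, 1993.
The claim is approved: May 21, 1993 + 8 weeks = Jul 16, 1993.
Payment is issued: Jul 16, 1993 + 3 weeks = Aug 6, 1993.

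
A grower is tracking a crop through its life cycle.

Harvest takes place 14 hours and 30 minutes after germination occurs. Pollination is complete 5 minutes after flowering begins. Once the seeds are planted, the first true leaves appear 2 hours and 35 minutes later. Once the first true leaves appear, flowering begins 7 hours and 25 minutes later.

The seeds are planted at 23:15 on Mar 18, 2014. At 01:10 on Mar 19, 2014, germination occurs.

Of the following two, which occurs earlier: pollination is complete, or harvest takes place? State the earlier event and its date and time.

Pollination is complete — 09:20 on Mar 19, 2014

The seeds are planted: 23:15 Mar 18, 2014.
The first true leaves appear: 23:15 Mar 18, 2014 + 2h35m = 01:50 Mar 19, 2014.
Flowering begins: 01:50 Mar 19, 2014 + 7h25m = 09:15 Mar 19, 2014.
Pollination is complete: 09:15 Mar 19, 2014 + 5m = 09:20 Mar 19, 2014.
Germination occurs: 01:10 Mar 19, 2014.
Harvest takes place: 01:10 Mar 19, 2014 + 14h30m = 15:40 Mar 19, 2014.
Comparing: pollination is complete at 09:20 Mar 19, 2014 vs harvest takes place at 15:40 Mar 19, 2014. Earlier: pollination is complete.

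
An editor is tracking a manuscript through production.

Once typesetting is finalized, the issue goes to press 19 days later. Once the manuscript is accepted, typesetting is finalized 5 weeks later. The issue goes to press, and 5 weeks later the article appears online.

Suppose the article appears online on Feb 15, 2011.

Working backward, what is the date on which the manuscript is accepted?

The article appears online: Feb 15, 2011.
The issue goes to press: Feb 15, 2011 − 5 weeks = Jan 11, 2011.
Typesetting is finalized: Jan 11, 2011 − 19 days = Dec 23, 2010.
The manuscript is accepted: Dec 23, 2010 − 5 weeks = Nov 18, 2010.

Nov 18, 2010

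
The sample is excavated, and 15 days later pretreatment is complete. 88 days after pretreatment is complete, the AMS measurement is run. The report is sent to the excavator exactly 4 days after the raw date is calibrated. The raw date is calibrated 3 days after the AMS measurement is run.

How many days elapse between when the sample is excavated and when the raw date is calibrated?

Causal path: the sample is excavated → pretreatment is complete → the AMS measurement is run → the raw date is calibrated.
Total delay along the path: 15 + 88 + 3 = 106 days.

106 days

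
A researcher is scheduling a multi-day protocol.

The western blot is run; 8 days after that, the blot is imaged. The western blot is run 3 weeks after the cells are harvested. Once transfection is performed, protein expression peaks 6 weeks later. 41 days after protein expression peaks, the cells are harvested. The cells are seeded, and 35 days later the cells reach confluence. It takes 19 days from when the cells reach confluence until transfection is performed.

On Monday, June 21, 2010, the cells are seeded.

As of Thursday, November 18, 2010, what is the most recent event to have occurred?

The cells are harvested

The cells are seeded: Jun 21, 2010.
The cells reach confluence: Jun 21, 2010 + 35 days = Jul 26, 2010.
Transfection is performed: Jul 26, 2010 + 19 days = Aug 14, 2010.
Protein expression peaks: Aug 14, 2010 + 6 weeks = Sep 25, 2010.
The cells are harvested: Sep 25, 2010 + 41 days = Nov 5, 2010.
The western blot is run: Nov 5, 2010 + 3 weeks = Nov 26, 2010.
The blot is imaged: Nov 26, 2010 + 8 days = Dec 4, 2010.
Nov 18, 2010 falls between when the cells are harvested (Nov 5, 2010) and when the western blot is run (Nov 26, 2010).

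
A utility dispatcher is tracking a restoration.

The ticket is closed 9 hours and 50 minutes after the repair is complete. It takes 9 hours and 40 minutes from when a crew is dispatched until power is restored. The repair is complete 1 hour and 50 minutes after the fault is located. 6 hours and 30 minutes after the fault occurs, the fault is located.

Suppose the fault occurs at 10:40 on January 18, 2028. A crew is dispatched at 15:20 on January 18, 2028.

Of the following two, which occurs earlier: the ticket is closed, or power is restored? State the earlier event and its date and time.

Power is restored — 01:00 on January 19, 2028

The fault occurs: 10:40 Jan 18, 2028.
The fault is located: 10:40 Jan 18, 2028 + 6h30m = 17:10 Jan 18, 2028.
The repair is complete: 17:10 Jan 18, 2028 + 1h50m = 19:00 Jan 18, 2028.
The ticket is closed: 19:00 Jan 18, 2028 + 9h50m = 04:50 Jan 19, 2028.
A crew is dispatched: 15:20 Jan 18, 2028.
Power is restored: 15:20 Jan 18, 2028 + 9h40m = 01:00 Jan 19, 2028.
Comparing: the ticket is closed at 04:50 Jan 19, 2028 vs power is restored at 01:00 Jan 19, 2028. Earlier: power is restored.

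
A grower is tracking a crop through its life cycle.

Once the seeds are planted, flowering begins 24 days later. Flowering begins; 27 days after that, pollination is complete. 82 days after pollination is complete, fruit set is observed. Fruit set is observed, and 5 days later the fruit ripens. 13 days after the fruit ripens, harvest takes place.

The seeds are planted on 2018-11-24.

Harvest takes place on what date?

The seeds are planted: Nov 24, 2018.
Flowering begins: Nov 24, 2018 + 24 days = Dec 18, 2018.
Pollination is complete: Dec 18, 2018 + 27 days = Jan 14, 2019.
Fruit set is observed: Jan 14, 2019 + 82 days = Apr 6, 2019.
The fruit ripens: Apr 6, 2019 + 5 days = Apr 11, 2019.
Harvest takes place: Apr 11, 2019 + 13 days = Apr 24, 2019.

2019-04-24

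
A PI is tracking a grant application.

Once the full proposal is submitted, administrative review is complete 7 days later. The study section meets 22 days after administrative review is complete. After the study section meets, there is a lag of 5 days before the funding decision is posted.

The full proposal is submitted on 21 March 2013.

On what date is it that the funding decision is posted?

The full proposal is submitted: Mar 21, 2013.
Administrative review is complete: Mar 21, 2013 + 7 days = Mar 28, 2013.
The study section meets: Mar 28, 2013 + 22 days = Apr 19, 2013.
The funding decision is posted: Apr 19, 2013 + 5 days = Apr 24, 2013.

24 April 2013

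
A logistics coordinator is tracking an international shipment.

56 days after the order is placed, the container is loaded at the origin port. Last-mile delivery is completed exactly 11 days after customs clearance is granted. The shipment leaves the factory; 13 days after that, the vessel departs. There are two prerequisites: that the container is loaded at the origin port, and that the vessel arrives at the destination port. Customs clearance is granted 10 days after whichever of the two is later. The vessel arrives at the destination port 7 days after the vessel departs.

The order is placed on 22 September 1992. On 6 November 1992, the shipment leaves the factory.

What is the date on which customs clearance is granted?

The order is placed: Sep 22, 1992.
The container is loaded at the origin port: Sep 22, 1992 + 56 days = Nov 17, 1992.
The shipment leaves the factory: Nov 6, 1992.
The vessel departs: Nov 6, 1992 + 13 days = Nov 19, 1992.
The vessel arrives at the destination port: Nov 19, 1992 + 7 days = Nov 26, 1992.
Both prerequisites met — the container is loaded at the origin port (Nov 17, 1992), the vessel arrives at the destination port (Nov 26, 1992); the later is Nov 26, 1992.
Customs clearance is granted: Nov 26, 1992 + 10 days = Dec 6, 1992.

6 December 1992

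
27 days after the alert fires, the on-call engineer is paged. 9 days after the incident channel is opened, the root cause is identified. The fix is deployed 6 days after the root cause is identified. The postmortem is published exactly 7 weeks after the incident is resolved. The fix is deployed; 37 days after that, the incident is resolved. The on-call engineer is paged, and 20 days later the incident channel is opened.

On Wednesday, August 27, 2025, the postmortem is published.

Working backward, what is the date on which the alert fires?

The postmortem is published: Aug 27, 2025.
The incident is resolved: Aug 27, 2025 − 7 weeks = Jul 9, 2025.
The fix is deployed: Jul 9, 2025 − 37 days = Jun 2, 2025.
The root cause is identified: Jun 2, 2025 − 6 days = May 27, 2025.
The incident channel is opened: May 27, 2025 − 9 days = May 18, 2025.
The on-call engineer is paged: May 18, 2025 − 20 days = Apr 28, 2025.
The alert fires: Apr 28, 2025 − 27 days = Apr 1, 2025.

Tuesday, April 1, 2025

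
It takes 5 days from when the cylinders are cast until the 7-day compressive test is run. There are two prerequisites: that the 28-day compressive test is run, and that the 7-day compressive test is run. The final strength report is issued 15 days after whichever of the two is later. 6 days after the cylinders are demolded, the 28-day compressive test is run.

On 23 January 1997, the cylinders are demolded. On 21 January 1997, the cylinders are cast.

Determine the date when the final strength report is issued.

The cylinders are demolded: Jan 23, 1997.
The 28-day compressive test is run: Jan 23, 1997 + 6 days = Jan 29, 1997.
The cylinders are cast: Jan 21, 1997.
The 7-day compressive test is run: Jan 21, 1997 + 5 days = Jan 26, 1997.
Both prerequisites met — the 28-day compressive test is run (Jan 29, 1997), the 7-day compressive test is run (Jan 26, 1997); the later is Jan 29, 1997.
The final strength report is issued: Jan 29, 1997 + 15 days = Feb 13, 1997.

13 February 1997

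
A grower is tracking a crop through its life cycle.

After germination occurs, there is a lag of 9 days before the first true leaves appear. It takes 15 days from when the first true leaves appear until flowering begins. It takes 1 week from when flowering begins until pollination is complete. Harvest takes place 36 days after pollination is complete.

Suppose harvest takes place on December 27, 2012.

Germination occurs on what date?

October 21, 2012

Harvest takes place: Dec 27, 2012.
Pollination is complete: Dec 27, 2012 − 36 days = Nov 21, 2012.
Flowering begins: Nov 21, 2012 − 1 week = Nov 14, 2012.
The first true leaves appear: Nov 14, 2012 − 15 days = Oct 30, 2012.
Germination occurs: Oct 30, 2012 − 9 days = Oct 21, 2012.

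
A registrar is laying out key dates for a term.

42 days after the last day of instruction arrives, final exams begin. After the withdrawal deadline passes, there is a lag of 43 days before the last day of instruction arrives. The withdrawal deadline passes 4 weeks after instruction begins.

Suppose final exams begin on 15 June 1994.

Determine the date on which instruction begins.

Final exams begin: Jun 15, 1994.
The last day of instruction arrives: Jun 15, 1994 − 42 days = May 4, 1994.
The withdrawal deadline passes: May 4, 1994 − 43 days = Mar 22, 1994.
Instruction begins: Mar 22, 1994 − 4 weeks = Feb 22, 1994.

22 February 1994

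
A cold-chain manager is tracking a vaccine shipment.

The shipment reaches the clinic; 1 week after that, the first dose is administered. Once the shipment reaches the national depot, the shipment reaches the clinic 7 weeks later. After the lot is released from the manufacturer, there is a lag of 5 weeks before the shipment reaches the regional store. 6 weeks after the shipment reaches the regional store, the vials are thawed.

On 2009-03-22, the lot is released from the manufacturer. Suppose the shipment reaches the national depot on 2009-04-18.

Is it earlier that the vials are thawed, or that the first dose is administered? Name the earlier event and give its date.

The vials are thawed — 2009-06-07

The lot is released from the manufacturer: Mar 22, 2009.
The shipment reaches the regional store: Mar 22, 2009 + 5 weeks = Apr 26, 2009.
The vials are thawed: Apr 26, 2009 + 6 weeks = Jun 7, 2009.
The shipment reaches the national depot: Apr 18, 2009.
The shipment reaches the clinic: Apr 18, 2009 + 7 weeks = Jun 6, 2009.
The first dose is administered: Jun 6, 2009 + 1 week = Jun 13, 2009.
Comparing: the vials are thawed on Jun 7, 2009 vs the first dose is administered on Jun 13, 2009. Earlier: the vials are thawed.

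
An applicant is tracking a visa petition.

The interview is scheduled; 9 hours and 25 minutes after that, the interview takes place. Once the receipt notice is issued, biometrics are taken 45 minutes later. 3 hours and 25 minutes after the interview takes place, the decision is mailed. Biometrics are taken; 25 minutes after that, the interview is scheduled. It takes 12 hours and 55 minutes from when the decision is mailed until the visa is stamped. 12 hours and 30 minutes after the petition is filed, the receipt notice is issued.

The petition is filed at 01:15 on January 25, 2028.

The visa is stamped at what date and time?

The petition is filed: 01:15 Jan 25, 2028.
The receipt notice is issued: 01:15 Jan 25, 2028 + 12h30m = 13:45 Jan 25, 2028.
Biometrics are taken: 13:45 Jan 25, 2028 + 45m = 14:30 Jan 25, 2028.
The interview is scheduled: 14:30 Jan 25, 2028 + 25m = 14:55 Jan 25, 2028.
The interview takes place: 14:55 Jan 25, 2028 + 9h25m = 00:20 Jan 26, 2028.
The decision is mailed: 00:20 Jan 26, 2028 + 3h25m = 03:45 Jan 26, 2028.
The visa is stamped: 03:45 Jan 26, 2028 + 12h55m = 16:40 Jan 26, 2028.

16:40 on January 26, 2028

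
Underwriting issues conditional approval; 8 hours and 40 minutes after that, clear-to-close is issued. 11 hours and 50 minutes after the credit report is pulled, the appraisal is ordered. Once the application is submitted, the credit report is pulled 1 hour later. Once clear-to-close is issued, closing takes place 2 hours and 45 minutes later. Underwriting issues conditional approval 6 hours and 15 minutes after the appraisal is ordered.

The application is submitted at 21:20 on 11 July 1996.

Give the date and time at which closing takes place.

The application is submitted: 21:20 Jul 11, 1996.
The credit report is pulled: 21:20 Jul 11, 1996 + 1h = 22:20 Jul 11, 1996.
The appraisal is ordered: 22:20 Jul 11, 1996 + 11h50m = 10:10 Jul 12, 1996.
Underwriting issues conditional approval: 10:10 Jul 12, 1996 + 6h15m = 16:25 Jul 12, 1996.
Clear-to-close is issued: 16:25 Jul 12, 1996 + 8h40m = 01:05 Jul 13, 1996.
Closing takes place: 01:05 Jul 13, 1996 + 2h45m = 03:50 Jul 13, 1996.

03:50 on 13 July 1996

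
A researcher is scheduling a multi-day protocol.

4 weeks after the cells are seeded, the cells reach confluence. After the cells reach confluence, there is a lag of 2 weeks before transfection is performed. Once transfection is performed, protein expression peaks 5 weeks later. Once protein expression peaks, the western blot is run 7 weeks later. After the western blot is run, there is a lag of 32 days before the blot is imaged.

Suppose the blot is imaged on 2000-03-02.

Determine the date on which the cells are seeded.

1999-09-26

The blot is imaged: Mar 2, 2000.
The western blot is run: Mar 2, 2000 − 32 days = Jan 30, 2000.
Protein expression peaks: Jan 30, 2000 − 7 weeks = Dec 12, 1999.
Transfection is performed: Dec 12, 1999 − 5 weeks = Nov 7, 1999.
The cells reach confluence: Nov 7, 1999 − 2 weeks = Oct 24, 1999.
The cells are seeded: Oct 24, 1999 − 4 weeks = Sep 26, 1999.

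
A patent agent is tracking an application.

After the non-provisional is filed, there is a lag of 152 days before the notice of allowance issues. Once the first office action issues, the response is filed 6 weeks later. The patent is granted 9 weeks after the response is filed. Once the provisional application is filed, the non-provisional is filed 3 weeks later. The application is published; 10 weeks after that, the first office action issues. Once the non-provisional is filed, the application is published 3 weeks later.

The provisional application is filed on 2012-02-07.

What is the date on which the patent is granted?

2012-09-11

The provisional application is filed: Feb 7, 2012.
The non-provisional is filed: Feb 7, 2012 + 3 weeks = Feb 28, 2012.
The application is published: Feb 28, 2012 + 3 weeks = Mar 20, 2012.
The first office action issues: Mar 20, 2012 + 10 weeks = May 29, 2012.
The response is filed: May 29, 2012 + 6 weeks = Jul 10, 2012.
The patent is granted: Jul 10, 2012 + 9 weeks = Sep 11, 2012.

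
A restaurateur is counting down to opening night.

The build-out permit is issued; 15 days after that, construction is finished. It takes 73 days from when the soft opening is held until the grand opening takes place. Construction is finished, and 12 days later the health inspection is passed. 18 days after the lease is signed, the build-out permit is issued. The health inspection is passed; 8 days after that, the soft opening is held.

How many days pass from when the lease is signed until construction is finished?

Causal path: the lease is signed → the build-out permit is issued → construction is finished.
Total delay along the path: 18 + 15 = 33 days.

33 days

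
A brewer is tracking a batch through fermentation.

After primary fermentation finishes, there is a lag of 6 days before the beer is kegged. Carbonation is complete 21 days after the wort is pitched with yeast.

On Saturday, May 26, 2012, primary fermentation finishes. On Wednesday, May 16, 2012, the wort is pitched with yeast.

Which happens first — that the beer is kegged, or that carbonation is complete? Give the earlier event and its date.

Primary fermentation finishes: May 26, 2012.
The beer is kegged: May 26, 2012 + 6 days = Jun 1, 2012.
The wort is pitched with yeast: May 16, 2012.
Carbonation is complete: May 16, 2012 + 21 days = Jun 6, 2012.
Comparing: the beer is kegged on Jun 1, 2012 vs carbonation is complete on Jun 6, 2012. Earlier: the beer is kegged.

The beer is kegged — Friday, June 1, 2012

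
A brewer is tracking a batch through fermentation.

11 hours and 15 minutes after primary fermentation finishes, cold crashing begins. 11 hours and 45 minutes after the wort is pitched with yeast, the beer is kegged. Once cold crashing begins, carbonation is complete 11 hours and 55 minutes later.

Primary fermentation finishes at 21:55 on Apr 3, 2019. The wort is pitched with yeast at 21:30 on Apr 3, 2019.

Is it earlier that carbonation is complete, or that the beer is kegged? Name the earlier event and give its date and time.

The beer is kegged — 09:15 on Apr 4, 2019

Primary fermentation finishes: 21:55 Apr 3, 2019.
Cold crashing begins: 21:55 Apr 3, 2019 + 11h15m = 09:10 Apr 4, 2019.
Carbonation is complete: 09:10 Apr 4, 2019 + 11h55m = 21:05 Apr 4, 2019.
The wort is pitched with yeast: 21:30 Apr 3, 2019.
The beer is kegged: 21:30 Apr 3, 2019 + 11h45m = 09:15 Apr 4, 2019.
Comparing: carbonation is complete at 21:05 Apr 4, 2019 vs the beer is kegged at 09:15 Apr 4, 2019. Earlier: the beer is kegged.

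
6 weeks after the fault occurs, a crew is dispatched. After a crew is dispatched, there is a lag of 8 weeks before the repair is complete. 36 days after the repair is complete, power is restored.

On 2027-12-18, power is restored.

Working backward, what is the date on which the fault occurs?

2027-08-06

Power is restored: Dec 18, 2027.
The repair is complete: Dec 18, 2027 − 36 days = Nov 12, 2027.
A crew is dispatched: Nov 12, 2027 − 8 weeks = Sep 17, 2027.
The fault occurs: Sep 17, 2027 − 6 weeks = Aug 6, 2027.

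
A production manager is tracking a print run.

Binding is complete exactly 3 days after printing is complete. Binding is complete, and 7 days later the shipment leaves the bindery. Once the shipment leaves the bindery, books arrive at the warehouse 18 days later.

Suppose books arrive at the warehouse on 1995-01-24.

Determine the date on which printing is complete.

Books arrive at the warehouse: Jan 24, 1995.
The shipment leaves the bindery: Jan 24, 1995 − 18 days = Jan 6, 1995.
Binding is complete: Jan 6, 1995 − 7 days = Dec 30, 1994.
Printing is complete: Dec 30, 1994 − 3 days = Dec 27, 1994.

1994-12-27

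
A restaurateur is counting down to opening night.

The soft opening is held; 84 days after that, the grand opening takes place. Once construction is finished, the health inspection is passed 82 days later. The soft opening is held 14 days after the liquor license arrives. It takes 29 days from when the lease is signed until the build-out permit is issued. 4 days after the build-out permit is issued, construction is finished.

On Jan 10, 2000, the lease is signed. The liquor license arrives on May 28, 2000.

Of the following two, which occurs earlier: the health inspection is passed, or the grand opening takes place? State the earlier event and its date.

The lease is signed: Jan 10, 2000.
The build-out permit is issued: Jan 10, 2000 + 29 days = Feb 8, 2000.
Construction is finished: Feb 8, 2000 + 4 days = Feb 12, 2000.
The health inspection is passed: Feb 12, 2000 + 82 days = May 4, 2000.
The liquor license arrives: May 28, 2000.
The soft opening is held: May 28, 2000 + 14 days = Jun 11, 2000.
The grand opening takes place: Jun 11, 2000 + 84 days = Sep 3, 2000.
Comparing: the health inspection is passed on May 4, 2000 vs the grand opening takes place on Sep 3, 2000. Earlier: the health inspection is passed.

The health inspection is passed — May 4, 2000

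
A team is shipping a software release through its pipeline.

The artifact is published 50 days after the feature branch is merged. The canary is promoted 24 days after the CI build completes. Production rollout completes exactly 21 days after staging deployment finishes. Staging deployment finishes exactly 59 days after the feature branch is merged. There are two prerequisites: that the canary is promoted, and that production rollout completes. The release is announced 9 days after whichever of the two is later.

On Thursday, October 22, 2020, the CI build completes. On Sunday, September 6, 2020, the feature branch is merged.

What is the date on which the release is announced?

The CI build completes: Oct 22, 2020.
The canary is promoted: Oct 22, 2020 + 24 days = Nov 15, 2020.
The feature branch is merged: Sep 6, 2020.
Staging deployment finishes: Sep 6, 2020 + 59 days = Nov 4, 2020.
Production rollout completes: Nov 4, 2020 + 21 days = Nov 25, 2020.
Both prerequisites met — the canary is promoted (Nov 15, 2020), production rollout completes (Nov 25, 2020); the later is Nov 25, 2020.
The release is announced: Nov 25, 2020 + 9 days = Dec 4, 2020.

Friday, December 4, 2020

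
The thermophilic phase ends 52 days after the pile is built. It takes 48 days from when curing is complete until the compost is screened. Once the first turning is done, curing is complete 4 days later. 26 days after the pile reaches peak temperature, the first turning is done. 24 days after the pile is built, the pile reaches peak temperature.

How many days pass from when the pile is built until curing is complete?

Causal path: the pile is built → the pile reaches peak temperature → the first turning is done → curing is complete.
Total delay along the path: 24 + 26 + 4 = 54 days.

54 days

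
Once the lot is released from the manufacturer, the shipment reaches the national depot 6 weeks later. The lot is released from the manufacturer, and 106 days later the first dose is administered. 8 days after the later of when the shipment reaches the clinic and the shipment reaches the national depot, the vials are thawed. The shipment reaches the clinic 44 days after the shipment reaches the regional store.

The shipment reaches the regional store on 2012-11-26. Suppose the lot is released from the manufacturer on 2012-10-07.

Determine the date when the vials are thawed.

2013-01-17

The shipment reaches the regional store: Nov 26, 2012.
The shipment reaches the clinic: Nov 26, 2012 + 44 days = Jan 9, 2013.
The lot is released from the manufacturer: Oct 7, 2012.
The shipment reaches the national depot: Oct 7, 2012 + 6 weeks = Nov 18, 2012.
Both prerequisites met — the shipment reaches the clinic (Jan 9, 2013), the shipment reaches the national depot (Nov 18, 2012); the later is Jan 9, 2013.
The vials are thawed: Jan 9, 2013 + 8 days = Jan 17, 2013.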